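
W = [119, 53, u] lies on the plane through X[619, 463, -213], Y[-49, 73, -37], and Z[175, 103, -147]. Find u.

The plane through X, Y, Z has equation 37620x − 34056y + 67320z = -6820308.
Substituting W: (67320)u + (2671812) = -6820308, so u = -141.

-141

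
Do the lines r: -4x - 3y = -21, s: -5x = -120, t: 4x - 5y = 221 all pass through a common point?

Yes

Lines aᵢx + bᵢy = cᵢ with pairwise distinct directions are concurrent exactly when det[aᵢ bᵢ cᵢ] = 0.
Here the determinant is 0.
It vanishes, so the lines are concurrent at (24, -25).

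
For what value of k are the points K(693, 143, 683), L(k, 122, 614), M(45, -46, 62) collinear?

621

Direction KM = (-648, -189, -621). From the y-coordinate of L, the parameter along the line is τ = (122 − 143)/(-189) = 1/9.
Then k = 693 + 1/9·(-648) = 621.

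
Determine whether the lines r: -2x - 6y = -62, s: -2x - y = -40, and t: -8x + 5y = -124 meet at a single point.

Lines aᵢx + bᵢy = cᵢ with pairwise distinct directions are concurrent exactly when det[aᵢ bᵢ cᵢ] = 0.
Here the determinant is 36.
Nonzero, so no common point exists.

No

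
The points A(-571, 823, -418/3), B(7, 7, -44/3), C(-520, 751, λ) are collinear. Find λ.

-385/3

Direction AB = (578, -816, 374/3). From the x-coordinate of C, the parameter along the line is τ = (-520 − (-571))/578 = 3/34.
Then λ = (-418/3) + 3/34·(374/3) = -385/3.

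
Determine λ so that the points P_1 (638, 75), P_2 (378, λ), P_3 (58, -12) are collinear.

Collinearity: (P_2 − P_1) must be parallel to (P_3 − P_1) = (-580, -87).
Cross-multiplying the components: (λ − 75)·(-580) = (-260)·(-87).
Solving gives λ = 36.

36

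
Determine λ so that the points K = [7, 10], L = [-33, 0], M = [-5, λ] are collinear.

Collinearity: (M − K) must be parallel to (L − K) = (-40, -10).
Cross-multiplying the components: (λ − 10)·(-40) = (-12)·(-10).
Solving gives λ = 7.

7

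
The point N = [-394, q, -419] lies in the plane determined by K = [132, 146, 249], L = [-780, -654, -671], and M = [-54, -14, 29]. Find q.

A normal to the plane is n = KL × KM = (28800, -29520, -2880).
N lies in the plane iff n · KN = 0.
This gives (-29520)q + (-8915040) = 0, so q = -302.

-302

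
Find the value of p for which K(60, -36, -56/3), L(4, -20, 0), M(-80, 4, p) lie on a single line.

Collinearity requires KL × KM = 0; each component is linear in p.
The x-component gives (16)p + (-448) = 0, so p = 28.
The remaining components then also vanish.

28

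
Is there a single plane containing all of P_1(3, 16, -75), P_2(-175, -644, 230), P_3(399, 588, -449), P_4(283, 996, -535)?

Yes

A normal to the plane through P_1, P_2, P_3 is n = P_1P_2 × P_1P_3 = (72380, 54208, 159544).
The plane has equation n·P = -10881332. For P_4: n·P_4 = -10881332.
Equal, so P_4 lies in the plane and all four are coplanar.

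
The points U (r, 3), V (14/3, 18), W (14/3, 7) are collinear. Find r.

The three points are collinear iff det[UV; UW] = 0.
This determinant is linear in r: (11)r + (-154/3) = 0, so r = 14/3.

14/3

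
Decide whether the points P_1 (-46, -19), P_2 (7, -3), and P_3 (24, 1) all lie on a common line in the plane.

P_1P_2 = (53, 16), P_1P_3 = (70, 20).
det[P_1P_2; P_1P_3] = (53)(20) − (16)(70) = -60.
The determinant is nonzero, so they are not collinear.

No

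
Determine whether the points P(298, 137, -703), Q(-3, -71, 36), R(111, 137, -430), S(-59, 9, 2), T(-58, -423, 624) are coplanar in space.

The plane through P, Q, R has normal n = PQ × PR = (-56784, -56020, -38896) and equation n·X = 2747516.
Checking the remaining points: n·S = 2768284, n·T = 2718828.
Since n·S = 2768284 ≠ 2747516, S is off the plane and the points are not all coplanar.

No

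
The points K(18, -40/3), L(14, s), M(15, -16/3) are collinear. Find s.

-8/3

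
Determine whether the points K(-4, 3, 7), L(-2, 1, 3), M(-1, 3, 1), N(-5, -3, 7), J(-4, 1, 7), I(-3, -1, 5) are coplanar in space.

No

The plane through K, L, M has normal n = KL × KM = (12, 0, 6) and equation n·P = -6.
Checking the remaining points: n·N = -18, n·J = -6, n·I = -6.
Since n·N = -18 ≠ -6, N is off the plane and the points are not all coplanar.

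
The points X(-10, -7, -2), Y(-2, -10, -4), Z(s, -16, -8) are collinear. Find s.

14

Collinearity requires XY × XZ = 0; each component is linear in s.
The y-component gives (-2)s + (28) = 0, so s = 14.
The remaining components then also vanish.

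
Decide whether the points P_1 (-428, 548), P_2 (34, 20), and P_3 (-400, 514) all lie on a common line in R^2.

P_1P_2 = (462, -528), P_1P_3 = (28, -34).
If collinear, P_1P_3 would be a scalar multiple of P_1P_2. But (462)·(-34) ≠ (-528)·(28) (difference -924), so they are not parallel; the points are not collinear.

No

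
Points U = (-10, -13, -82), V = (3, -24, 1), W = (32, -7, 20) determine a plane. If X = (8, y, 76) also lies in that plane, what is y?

A normal to the plane is n = UV × UW = (-1620, 2160, 540).
X lies in the plane iff n · UX = 0.
This gives (2160)y + (84240) = 0, so y = -39.

-39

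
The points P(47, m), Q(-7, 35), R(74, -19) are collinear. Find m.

-1

The three points are collinear iff det[PQ; PR] = 0.
This determinant is linear in m: (81)m + (81) = 0, so m = -1.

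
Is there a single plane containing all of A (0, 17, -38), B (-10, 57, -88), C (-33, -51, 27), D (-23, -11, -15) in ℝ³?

Yes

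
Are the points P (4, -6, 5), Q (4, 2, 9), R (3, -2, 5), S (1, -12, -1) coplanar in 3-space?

The four points are coplanar iff the 3×3 determinant with rows PQ, PR, PS is zero.
Rows: (0, 8, 4), (-1, 4, 0), (-3, -6, -6).
Expanding along the first row: (0)(-24) − (8)(6) + (4)(18) = 24.
Nonzero ⇒ not coplanar.

No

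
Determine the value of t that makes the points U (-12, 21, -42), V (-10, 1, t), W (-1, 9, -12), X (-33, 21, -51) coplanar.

Coplanarity ⇔ det[UV; UW; UX] = 0.
Expanding, this is linear in t: (-252)t + (252) = 0.
So t = 1.

1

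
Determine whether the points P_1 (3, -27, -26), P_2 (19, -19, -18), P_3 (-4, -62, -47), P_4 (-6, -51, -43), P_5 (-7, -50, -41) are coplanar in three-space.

No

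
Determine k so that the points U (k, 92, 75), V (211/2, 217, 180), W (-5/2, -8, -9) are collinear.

Direction VW = (-108, -225, -189). From the y-coordinate of U, the parameter along the line is τ = (92 − 217)/(-225) = 5/9.
Then k = 211/2 + 5/9·(-108) = 91/2.

91/2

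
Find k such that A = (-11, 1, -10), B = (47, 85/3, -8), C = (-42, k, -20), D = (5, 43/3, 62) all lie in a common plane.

Normal to plane ABD: n = (5824/3, -4144, 336); plane equation n·P = -86576/3.
Requiring n·C = -86576/3: (-4144)k + (-88256) = -86576/3.
So k = -43/3.

-43/3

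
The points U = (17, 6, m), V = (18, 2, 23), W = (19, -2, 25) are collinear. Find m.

21

Direction VW = (1, -4, 2). From the x-coordinate of U, the parameter along the line is τ = (17 − 18)/1 = -1.
Then m = 23 + (-1)·(2) = 21.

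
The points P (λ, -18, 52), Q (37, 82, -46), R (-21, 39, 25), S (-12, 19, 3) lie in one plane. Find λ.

The points are coplanar iff PQ · (PR × PS) = 0.
Expanding, this is linear in λ: (-2366)λ + (-127764) = 0.
So λ = -54.

-54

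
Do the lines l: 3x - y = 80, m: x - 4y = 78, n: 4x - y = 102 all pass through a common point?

Yes

Intersecting l and m: solving the 2×2 system gives (x, y) = (22, -14).
Substitute into n: (4)(22) + (-1)(-14) = 102.
This equals 102, so (22, -14) lies on all three lines and they are concurrent.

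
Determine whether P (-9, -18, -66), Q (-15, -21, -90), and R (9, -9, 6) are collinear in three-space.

PQ = (-6, -3, -24), PR = (18, 9, 72).
Each component of PR is -3 times the corresponding component of PQ, so PR = -3·PQ and the points are collinear.

Yes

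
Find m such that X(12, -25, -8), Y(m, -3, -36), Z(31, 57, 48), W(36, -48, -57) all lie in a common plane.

55

Normal to plane XZW: n = (-2730, 2275, -2405); plane equation n·P = -70395.
Requiring n·Y = -70395: (-2730)m + (79755) = -70395.
So m = 55.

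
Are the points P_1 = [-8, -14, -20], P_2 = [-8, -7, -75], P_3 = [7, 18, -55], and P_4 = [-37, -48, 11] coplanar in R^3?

The four points are coplanar iff the 3×3 determinant with rows P_1P_2, P_1P_3, P_1P_4 is zero.
Rows: (0, 7, -55), (15, 32, -35), (-29, -34, 31).
Expanding along the first row: (0)(-198) − (7)(-550) + (-55)(418) = -19140.
Nonzero ⇒ not coplanar.

No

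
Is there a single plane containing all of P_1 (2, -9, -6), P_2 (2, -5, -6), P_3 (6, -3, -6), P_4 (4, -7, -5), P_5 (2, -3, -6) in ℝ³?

No

The plane through P_1, P_2, P_3 has normal n = P_1P_2 × P_1P_3 = (0, 0, -16) and equation n·P = 96.
Checking the remaining points: n·P_4 = 80, n·P_5 = 96.
Since n·P_4 = 80 ≠ 96, P_4 is off the plane and the points are not all coplanar.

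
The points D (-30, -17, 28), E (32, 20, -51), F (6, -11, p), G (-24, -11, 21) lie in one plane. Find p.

-22

Normal to plane DEG: n = (215, -40, 150); plane equation n·P = -1570.
Requiring n·F = -1570: (150)p + (1730) = -1570.
So p = -22.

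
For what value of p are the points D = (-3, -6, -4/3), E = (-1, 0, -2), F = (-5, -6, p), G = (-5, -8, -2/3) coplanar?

-2/3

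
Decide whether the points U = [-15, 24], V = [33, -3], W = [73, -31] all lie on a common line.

No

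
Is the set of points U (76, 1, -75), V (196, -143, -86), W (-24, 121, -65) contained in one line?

UV = (120, -144, -11), UW = (-100, 120, 10).
Comparing components 2 and 3: (-144)(10) − (-11)(120) = -120 ≠ 0, so UV and UW are not parallel and the points are not collinear.

No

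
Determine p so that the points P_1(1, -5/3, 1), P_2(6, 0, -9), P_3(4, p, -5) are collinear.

Collinearity requires P_1P_2 × P_1P_3 = 0; each component is linear in p.
The x-component gives (10)p + (20/3) = 0, so p = -2/3.
The remaining components then also vanish.

-2/3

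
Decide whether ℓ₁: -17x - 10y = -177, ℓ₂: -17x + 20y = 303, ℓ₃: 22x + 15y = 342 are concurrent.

Lines aᵢx + bᵢy = cᵢ with pairwise distinct directions are concurrent exactly when det[aᵢ bᵢ cᵢ] = 0.
Here the determinant is -40800.
Nonzero, so no common point exists.

No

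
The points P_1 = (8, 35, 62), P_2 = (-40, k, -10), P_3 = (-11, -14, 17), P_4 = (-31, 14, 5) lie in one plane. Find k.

Coplanarity ⇔ det[P_1P_2; P_1P_3; P_1P_4] = 0.
Expanding, this is linear in k: (672)k + (-3360) = 0.
So k = 5.

5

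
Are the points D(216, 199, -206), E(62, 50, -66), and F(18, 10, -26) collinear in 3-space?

No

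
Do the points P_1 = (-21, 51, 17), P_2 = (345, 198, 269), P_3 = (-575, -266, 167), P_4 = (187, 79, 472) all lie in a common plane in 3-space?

With P_1 as base: P_1P_2 = (366, 147, 252), P_1P_3 = (-554, -317, 150), P_1P_4 = (208, 28, 455).
P_1P_3 × P_1P_4 = (-148435, 283270, 50424).
P_1P_2 · (P_1P_3 × P_1P_4) = 20328.
Since 20328 ≠ 0, the four points are not coplanar.

No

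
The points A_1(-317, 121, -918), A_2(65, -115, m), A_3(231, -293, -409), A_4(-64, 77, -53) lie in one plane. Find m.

Normal to plane A_1A_3A_4: n = (-335714, -345243, 80630); plane equation n·P = -9371405.
Requiring n·A_2 = -9371405: (80630)m + (17881535) = -9371405.
So m = -338.

-338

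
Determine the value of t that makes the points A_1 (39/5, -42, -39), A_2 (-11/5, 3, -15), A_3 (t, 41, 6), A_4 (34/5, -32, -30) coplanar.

The points are coplanar iff A_1A_2 · (A_1A_3 × A_1A_4) = 0.
Expanding, this is linear in t: (-165)t + (-1716) = 0.
So t = -52/5.

-52/5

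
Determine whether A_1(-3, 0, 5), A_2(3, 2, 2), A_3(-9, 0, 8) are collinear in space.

No

A_1A_2 = (6, 2, -3), A_1A_3 = (-6, 0, 3).
A_1A_2 × A_1A_3 = (6, 0, 12).
The cross product is nonzero, so the points do not lie on one line.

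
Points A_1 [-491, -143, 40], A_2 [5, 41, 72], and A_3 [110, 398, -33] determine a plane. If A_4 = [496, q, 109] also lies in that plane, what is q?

208

A normal to the plane is n = A_1A_2 × A_1A_3 = (-30744, 55440, 157752).
A_4 lies in the plane iff n · A_1A_4 = 0.
This gives (55440)q + (-11531520) = 0, so q = 208.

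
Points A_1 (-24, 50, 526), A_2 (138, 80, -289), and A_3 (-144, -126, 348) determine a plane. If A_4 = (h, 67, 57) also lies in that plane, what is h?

69

The plane through A_1, A_2, A_3 has equation −148780x + 126636y − 24912z = -3201192.
Substituting A_4: (-148780)h + (7064628) = -3201192, so h = 69.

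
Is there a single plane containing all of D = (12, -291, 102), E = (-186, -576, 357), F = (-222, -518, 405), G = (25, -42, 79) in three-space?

With D as base: DE = (-198, -285, 255), DF = (-234, -227, 303), DG = (13, 249, -23).
DF × DG = (-70226, -1443, -55315).
DE · (DF × DG) = 210678.
Since 210678 ≠ 0, the four points are not coplanar.

No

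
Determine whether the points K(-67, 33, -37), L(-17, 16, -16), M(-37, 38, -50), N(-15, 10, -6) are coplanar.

A normal to the plane through K, L, M is n = KL × KM = (116, 1280, 760).
The plane has equation n·P = 6348. For N: n·N = 6500.
6500 ≠ 6348, so N is off the plane.

No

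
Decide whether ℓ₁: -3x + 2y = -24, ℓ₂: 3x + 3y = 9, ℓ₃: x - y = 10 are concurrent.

No

Lines aᵢx + bᵢy = cᵢ with pairwise distinct directions are concurrent exactly when det[aᵢ bᵢ cᵢ] = 0.
Here the determinant is -15.
Nonzero, so no common point exists.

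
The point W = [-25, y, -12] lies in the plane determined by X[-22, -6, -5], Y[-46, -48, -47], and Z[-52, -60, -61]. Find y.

-12

A normal to the plane is n = XY × XZ = (84, -84, 36).
W lies in the plane iff n · XW = 0.
This gives (-84)y + (-1008) = 0, so y = -12.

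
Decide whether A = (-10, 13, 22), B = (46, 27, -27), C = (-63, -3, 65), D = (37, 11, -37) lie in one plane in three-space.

With A as base: AB = (56, 14, -49), AC = (-53, -16, 43), AD = (47, -2, -59).
AC × AD = (1030, -1106, 858).
AB · (AC × AD) = 154.
Since 154 ≠ 0, the four points are not coplanar.

No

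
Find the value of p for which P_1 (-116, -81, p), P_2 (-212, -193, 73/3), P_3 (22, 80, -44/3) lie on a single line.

Direction P_2P_3 = (234, 273, -39). From the x-coordinate of P_1, the parameter along the line is τ = (-116 − (-212))/234 = 16/39.
Then p = 73/3 + 16/39·(-39) = 25/3.

25/3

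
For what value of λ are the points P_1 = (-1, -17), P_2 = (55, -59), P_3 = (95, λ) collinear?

Collinearity: (P_3 − P_1) must be parallel to (P_2 − P_1) = (56, -42).
Cross-multiplying the components: (λ − (-17))·(56) = (96)·(-42).
Solving gives λ = -89.

-89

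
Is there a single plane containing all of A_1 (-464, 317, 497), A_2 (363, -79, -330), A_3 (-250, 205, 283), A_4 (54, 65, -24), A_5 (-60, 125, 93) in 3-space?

No

The plane through A_1, A_2, A_3 has normal n = A_1A_2 × A_1A_3 = (-7880, 0, -7880) and equation n·P = -260040.
Checking the remaining points: n·A_4 = -236400, n·A_5 = -260040.
Since n·A_4 = -236400 ≠ -260040, A_4 is off the plane and the points are not all coplanar.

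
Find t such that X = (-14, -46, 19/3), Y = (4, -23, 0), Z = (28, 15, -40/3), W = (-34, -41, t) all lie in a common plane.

-7

Normal to plane XYZ: n = (-66, 88, 132); plane equation n·P = -2288.
Requiring n·W = -2288: (132)t + (-1364) = -2288.
So t = -7.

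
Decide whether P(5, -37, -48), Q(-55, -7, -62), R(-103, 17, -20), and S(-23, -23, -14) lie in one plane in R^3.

A normal to the plane through P, Q, R is n = PQ × PR = (1596, 3192, 0).
The plane has equation n·X = -110124. For S: n·S = -110124.
Equal, so S lies in the plane and all four are coplanar.

Yes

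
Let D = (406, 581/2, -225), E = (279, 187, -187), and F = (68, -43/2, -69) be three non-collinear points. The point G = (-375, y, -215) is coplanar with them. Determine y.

Coplanarity requires DE · (DF × DG) = 0.
DE = (-127, -207/2, 38), DF = (-338, -312, 156); the triple product is linear in y with coefficient 6968 and constant term 1372696.
Setting it to zero: y = -197.

-197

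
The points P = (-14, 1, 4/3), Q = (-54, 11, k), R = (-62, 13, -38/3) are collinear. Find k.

Direction PR = (-48, 12, -14). From the x-coordinate of Q, the parameter along the line is τ = (-54 − (-14))/(-48) = 5/6.
Then k = 4/3 + 5/6·(-14) = -31/3.

-31/3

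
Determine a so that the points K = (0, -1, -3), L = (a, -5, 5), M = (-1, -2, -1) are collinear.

-4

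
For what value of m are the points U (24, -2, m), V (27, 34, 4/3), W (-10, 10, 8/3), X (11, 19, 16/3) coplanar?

The points are coplanar iff UV · (UW × UX) = 0.
Expanding, this is linear in m: (-171)m + (4560) = 0.
So m = 80/3.

80/3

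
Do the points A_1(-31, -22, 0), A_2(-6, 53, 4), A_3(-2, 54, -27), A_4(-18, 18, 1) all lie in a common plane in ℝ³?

No

A normal to the plane through A_1, A_2, A_3 is n = A_1A_2 × A_1A_3 = (-2329, 791, -275).
The plane has equation n·P = 54797. For A_4: n·A_4 = 55885.
55885 ≠ 54797, so A_4 is off the plane.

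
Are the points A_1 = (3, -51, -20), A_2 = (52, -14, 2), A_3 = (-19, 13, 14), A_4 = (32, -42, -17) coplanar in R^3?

With A_1 as base: A_1A_2 = (49, 37, 22), A_1A_3 = (-22, 64, 34), A_1A_4 = (29, 9, 3).
A_1A_3 × A_1A_4 = (-114, 1052, -2054).
A_1A_2 · (A_1A_3 × A_1A_4) = -11850.
Since -11850 ≠ 0, the four points are not coplanar.

No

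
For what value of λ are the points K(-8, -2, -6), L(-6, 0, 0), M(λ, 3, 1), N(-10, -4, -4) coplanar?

Coplanarity ⇔ det[KL; KM; KN] = 0.
Expanding, this is linear in λ: (-16)λ + (-48) = 0.
So λ = -3.

-3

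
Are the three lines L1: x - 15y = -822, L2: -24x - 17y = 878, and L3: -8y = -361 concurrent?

No

The three lines meet at one point iff the augmented coefficient matrix [aᵢ bᵢ cᵢ] has rank < 3, i.e. its determinant vanishes.
Here the determinant is -14703.
Nonzero, so no common point exists.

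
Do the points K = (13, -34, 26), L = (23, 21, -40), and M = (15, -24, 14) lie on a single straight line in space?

KL = (10, 55, -66), KM = (2, 10, -12).
Comparing components 3 and 1: (-66)(2) − (10)(-12) = -12 ≠ 0, so KL and KM are not parallel and the points are not collinear.

No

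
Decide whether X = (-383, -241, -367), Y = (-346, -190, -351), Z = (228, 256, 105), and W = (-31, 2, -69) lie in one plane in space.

A normal to the plane through X, Y, Z is n = XY × XZ = (16120, -7688, -12772).
The plane has equation n·P = 366172. For W: n·W = 366172.
Equal, so W lies in the plane and all four are coplanar.

Yes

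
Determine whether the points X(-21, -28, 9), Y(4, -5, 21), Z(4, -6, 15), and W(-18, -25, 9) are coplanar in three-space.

No

The four points are coplanar iff the 3×3 determinant with rows XY, XZ, XW is zero.
Rows: (25, 23, 12), (25, 22, 6), (3, 3, 0).
Expanding along the first row: (25)(-18) − (23)(-18) + (12)(9) = 72.
Nonzero ⇒ not coplanar.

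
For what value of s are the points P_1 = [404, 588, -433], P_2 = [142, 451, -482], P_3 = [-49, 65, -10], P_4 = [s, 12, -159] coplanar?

Coplanarity ⇔ det[P_1P_2; P_1P_3; P_1P_4] = 0.
Expanding, this is linear in s: (-83578)s + (-22315326) = 0.
So s = -267.

-267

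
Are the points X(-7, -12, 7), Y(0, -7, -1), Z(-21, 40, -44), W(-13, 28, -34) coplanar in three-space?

Yes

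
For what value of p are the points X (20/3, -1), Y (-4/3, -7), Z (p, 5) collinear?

44/3

The three points are collinear iff det[XY; XZ] = 0.
This determinant is linear in p: (6)p + (-88) = 0, so p = 44/3.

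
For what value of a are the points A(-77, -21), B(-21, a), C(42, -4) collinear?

-13

Collinearity: (B − A) must be parallel to (C − A) = (119, 17).
Cross-multiplying the components: (a − (-21))·(119) = (56)·(17).
Solving gives a = -13.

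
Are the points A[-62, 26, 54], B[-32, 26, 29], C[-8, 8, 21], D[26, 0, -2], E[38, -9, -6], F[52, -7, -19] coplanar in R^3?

The plane through A, B, C has normal n = AB × AC = (-450, -360, -540) and equation n·P = -10620.
Checking the remaining points: n·D = -10620, n·E = -10620, n·F = -10620.
All equal -10620, so all 6 points lie in one plane.

Yes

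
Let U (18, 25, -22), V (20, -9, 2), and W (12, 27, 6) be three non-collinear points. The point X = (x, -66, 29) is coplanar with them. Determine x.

Coplanarity requires UV · (UW × UX) = 0.
UV = (2, -34, 24), UW = (-6, 2, 28); the triple product is linear in x with coefficient -1000 and constant term 26000.
Setting it to zero: x = 26.

26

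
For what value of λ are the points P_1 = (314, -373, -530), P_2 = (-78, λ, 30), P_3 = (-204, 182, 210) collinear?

Direction P_1P_3 = (-518, 555, 740). From the x-coordinate of P_2, the parameter along the line is τ = (-78 − 314)/(-518) = 28/37.
Then λ = (-373) + 28/37·(555) = 47.

47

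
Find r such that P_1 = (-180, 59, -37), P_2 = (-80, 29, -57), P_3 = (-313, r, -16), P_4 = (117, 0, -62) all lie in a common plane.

Normal to plane P_1P_2P_4: n = (-430, -3440, 3010); plane equation n·P = -236930.
Requiring n·P_3 = -236930: (-3440)r + (86430) = -236930.
So r = 94.

94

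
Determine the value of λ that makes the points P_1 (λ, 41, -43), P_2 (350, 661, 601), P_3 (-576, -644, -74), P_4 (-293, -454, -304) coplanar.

56

Coplanarity ⇔ det[P_1P_2; P_1P_3; P_1P_4] = 0.
Expanding, this is linear in λ: (-428400)λ + (23990400) = 0.
So λ = 56.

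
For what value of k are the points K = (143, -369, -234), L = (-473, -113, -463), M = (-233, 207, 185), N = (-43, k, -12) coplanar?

-73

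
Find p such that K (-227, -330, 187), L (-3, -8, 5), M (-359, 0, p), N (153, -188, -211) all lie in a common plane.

409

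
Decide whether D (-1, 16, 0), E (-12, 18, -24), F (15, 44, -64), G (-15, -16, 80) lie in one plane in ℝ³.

Yes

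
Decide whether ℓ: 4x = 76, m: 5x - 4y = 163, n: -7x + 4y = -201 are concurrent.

The three lines meet at one point iff the augmented coefficient matrix [aᵢ bᵢ cᵢ] has rank < 3, i.e. its determinant vanishes.
Here the determinant is 0.
It vanishes, so the lines are concurrent at (19, -17).

Yes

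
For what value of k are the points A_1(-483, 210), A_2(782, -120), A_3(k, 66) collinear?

Collinearity: (A_3 − A_1) must be parallel to (A_2 − A_1) = (1265, -330).
Cross-multiplying the components: (k − (-483))·(-330) = (-144)·(1265).
Solving gives k = 69.

69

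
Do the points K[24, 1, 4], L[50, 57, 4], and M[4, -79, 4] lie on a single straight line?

KL = (26, 56, 0), KM = (-20, -80, 0).
KL × KM = (0, 0, -960).
The cross product is nonzero, so the points do not lie on one line.

No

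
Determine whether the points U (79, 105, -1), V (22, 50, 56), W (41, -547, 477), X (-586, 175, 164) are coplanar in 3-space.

The four points are coplanar iff the 3×3 determinant with rows UV, UW, UX is zero.
Rows: (-57, -55, 57), (-38, -652, 478), (-665, 70, 165).
Expanding along the first row: (-57)(-141040) − (-55)(311600) + (57)(-436240) = 311600.
Nonzero ⇒ not coplanar.

No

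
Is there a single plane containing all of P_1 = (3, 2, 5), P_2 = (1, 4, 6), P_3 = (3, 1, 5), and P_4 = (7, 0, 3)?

With P_1 as base: P_1P_2 = (-2, 2, 1), P_1P_3 = (0, -1, 0), P_1P_4 = (4, -2, -2).
P_1P_3 × P_1P_4 = (2, 0, 4).
P_1P_2 · (P_1P_3 × P_1P_4) = 0.
The scalar triple product vanishes, so the four points are coplanar.

Yes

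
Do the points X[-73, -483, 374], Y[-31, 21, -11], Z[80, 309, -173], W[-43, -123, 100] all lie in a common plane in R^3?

No

A normal to the plane through X, Y, Z is n = XY × XZ = (29232, -35931, -43848).
The plane has equation n·P = -1178415. For W: n·W = -1222263.
-1222263 ≠ -1178415, so W is off the plane.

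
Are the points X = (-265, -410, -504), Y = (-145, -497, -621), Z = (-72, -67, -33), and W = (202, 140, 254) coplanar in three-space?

No

With X as base: XY = (120, -87, -117), XZ = (193, 343, 471), XW = (467, 550, 758).
XZ × XW = (944, 73663, -54031).
XY · (XZ × XW) = 26226.
Since 26226 ≠ 0, the four points are not coplanar.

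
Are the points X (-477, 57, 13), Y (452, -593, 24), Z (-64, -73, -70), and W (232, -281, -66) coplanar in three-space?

With X as base: XY = (929, -650, 11), XZ = (413, -130, -83), XW = (709, -338, -79).
XZ × XW = (-17784, -26220, -47424).
XY · (XZ × XW) = 0.
The scalar triple product vanishes, so the four points are coplanar.

Yes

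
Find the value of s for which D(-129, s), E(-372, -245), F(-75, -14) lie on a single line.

The three points are collinear iff det[DE; DF] = 0.
This determinant is linear in s: (297)s + (16632) = 0, so s = -56.

-56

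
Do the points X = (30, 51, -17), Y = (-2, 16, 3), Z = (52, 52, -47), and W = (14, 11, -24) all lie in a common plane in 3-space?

With X as base: XY = (-32, -35, 20), XZ = (22, 1, -30), XW = (-16, -40, -7).
XZ × XW = (-1207, 634, -864).
XY · (XZ × XW) = -846.
Since -846 ≠ 0, the four points are not coplanar.

No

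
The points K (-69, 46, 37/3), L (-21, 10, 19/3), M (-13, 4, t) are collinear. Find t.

Collinearity requires KL × KM = 0; each component is linear in t.
The x-component gives (-36)t + (192) = 0, so t = 16/3.
The remaining components then also vanish.

16/3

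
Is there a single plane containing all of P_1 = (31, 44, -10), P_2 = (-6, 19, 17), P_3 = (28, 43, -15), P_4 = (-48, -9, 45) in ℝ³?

A normal to the plane through P_1, P_2, P_3 is n = P_1P_2 × P_1P_3 = (152, -266, -38).
The plane has equation n·P = -6612. For P_4: n·P_4 = -6612.
Equal, so P_4 lies in the plane and all four are coplanar.

Yes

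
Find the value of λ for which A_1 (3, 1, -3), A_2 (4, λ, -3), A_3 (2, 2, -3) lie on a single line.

Collinearity requires A_1A_2 × A_1A_3 = 0; each component is linear in λ.
The z-component gives (1)λ + (0) = 0, so λ = 0.
The remaining components then also vanish.

0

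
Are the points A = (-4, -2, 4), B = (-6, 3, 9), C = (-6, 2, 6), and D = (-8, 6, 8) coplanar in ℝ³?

Yes

A normal to the plane through A, B, C is n = AB × AC = (-10, -6, 2).
The plane has equation n·P = 60. For D: n·D = 60.
Equal, so D lies in the plane and all four are coplanar.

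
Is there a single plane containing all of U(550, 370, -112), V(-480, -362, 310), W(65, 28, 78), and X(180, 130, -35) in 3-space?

With U as base: UV = (-1030, -732, 422), UW = (-485, -342, 190), UX = (-370, -240, 77).
UW × UX = (19266, -32955, -10140).
UV · (UW × UX) = 0.
The scalar triple product vanishes, so the four points are coplanar.

Yes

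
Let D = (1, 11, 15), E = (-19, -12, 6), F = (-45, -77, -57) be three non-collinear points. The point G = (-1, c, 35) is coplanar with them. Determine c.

23

A normal to the plane is n = DE × DF = (864, -1026, 702).
G lies in the plane iff n · DG = 0.
This gives (-1026)c + (23598) = 0, so c = 23.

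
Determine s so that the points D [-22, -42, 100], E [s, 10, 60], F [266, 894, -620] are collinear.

-6

Direction DF = (288, 936, -720). From the y-coordinate of E, the parameter along the line is τ = (10 − (-42))/936 = 1/18.
Then s = (-22) + 1/18·(288) = -6.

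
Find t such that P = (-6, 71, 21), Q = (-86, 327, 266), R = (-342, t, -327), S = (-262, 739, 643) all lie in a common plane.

-139

Coplanarity ⇔ det[PQ; PR; PS] = 0.
Expanding, this is linear in t: (12960)t + (1801440) = 0.
So t = -139.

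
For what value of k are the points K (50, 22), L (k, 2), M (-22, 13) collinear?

Collinearity: (L − K) must be parallel to (M − K) = (-72, -9).
Cross-multiplying the components: (k − 50)·(-9) = (-20)·(-72).
Solving gives k = -110.

-110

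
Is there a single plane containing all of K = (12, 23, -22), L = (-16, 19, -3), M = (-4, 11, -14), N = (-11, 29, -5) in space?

With K as base: KL = (-28, -4, 19), KM = (-16, -12, 8), KN = (-23, 6, 17).
KM × KN = (-252, 88, -372).
KL · (KM × KN) = -364.
Since -364 ≠ 0, the four points are not coplanar.

No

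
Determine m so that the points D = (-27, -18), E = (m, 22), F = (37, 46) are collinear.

13

Collinearity: (E − D) must be parallel to (F − D) = (64, 64).
Cross-multiplying the components: (m − (-27))·(64) = (40)·(64).
Solving gives m = 13.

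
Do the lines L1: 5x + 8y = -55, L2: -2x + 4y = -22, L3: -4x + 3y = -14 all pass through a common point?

The three lines meet at one point iff the augmented coefficient matrix [aᵢ bᵢ cᵢ] has rank < 3, i.e. its determinant vanishes.
Here the determinant is -20.
Nonzero, so no common point exists.

No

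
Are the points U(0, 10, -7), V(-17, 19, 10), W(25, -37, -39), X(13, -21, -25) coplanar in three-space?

A normal to the plane through U, V, W is n = UV × UW = (511, -119, 574).
The plane has equation n·P = -5208. For X: n·X = -5208.
Equal, so X lies in the plane and all four are coplanar.

Yes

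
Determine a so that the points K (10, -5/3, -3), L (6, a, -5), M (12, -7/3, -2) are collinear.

-1/3

Collinearity requires KL × KM = 0; each component is linear in a.
The x-component gives (1)a + (1/3) = 0, so a = -1/3.
The remaining components then also vanish.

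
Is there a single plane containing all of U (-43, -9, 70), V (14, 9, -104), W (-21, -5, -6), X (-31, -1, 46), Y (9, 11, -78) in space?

The plane through U, V, W has normal n = UV × UW = (-672, 504, -168) and equation n·P = 12600.
Checking the remaining points: n·X = 12600, n·Y = 12600.
All equal 12600, so all 5 points lie in one plane.

Yes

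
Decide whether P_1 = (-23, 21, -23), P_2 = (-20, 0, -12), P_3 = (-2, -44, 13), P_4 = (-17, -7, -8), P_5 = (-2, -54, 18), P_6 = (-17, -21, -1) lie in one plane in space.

Yes

The plane through P_1, P_2, P_3 has normal n = P_1P_2 × P_1P_3 = (-41, 123, 246) and equation n·P = -2132.
Checking the remaining points: n·P_4 = -2132, n·P_5 = -2132, n·P_6 = -2132.
All equal -2132, so all 6 points lie in one plane.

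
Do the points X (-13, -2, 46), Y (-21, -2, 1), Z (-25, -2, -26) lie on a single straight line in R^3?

No

XY = (-8, 0, -45), XZ = (-12, 0, -72).
Comparing components 3 and 1: (-45)(-12) − (-8)(-72) = -36 ≠ 0, so XY and XZ are not parallel and the points are not collinear.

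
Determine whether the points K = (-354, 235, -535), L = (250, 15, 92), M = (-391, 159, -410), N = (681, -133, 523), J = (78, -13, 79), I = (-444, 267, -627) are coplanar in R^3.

The plane through K, L, M has normal n = KL × KM = (20152, -98699, -54044) and equation n·P = -1414533.
Checking the remaining points: n·N = -1414533, n·J = -1414533, n·I = -1414533.
All equal -1414533, so all 6 points lie in one plane.

Yes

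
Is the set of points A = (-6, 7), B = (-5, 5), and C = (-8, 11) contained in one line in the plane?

Yes

AB = (1, -2), AC = (-2, 4).
Checking proportionality: AC = -2·AB, so the vectors are parallel and the points are collinear.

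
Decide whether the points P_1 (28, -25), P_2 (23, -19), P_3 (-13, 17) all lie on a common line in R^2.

No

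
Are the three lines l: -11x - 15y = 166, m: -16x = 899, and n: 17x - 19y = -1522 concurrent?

No

Intersecting l and m: solving the 2×2 system gives (x, y) = (-899/16, 2411/80).
Substitute into n: (17)(-899/16) + (-19)(2411/80) = -7639/5.
But n requires -1522 ≠ -7639/5, so the three lines have no common point.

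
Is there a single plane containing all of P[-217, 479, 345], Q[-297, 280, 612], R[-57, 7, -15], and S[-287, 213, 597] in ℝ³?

The four points are coplanar iff the 3×3 determinant with rows PQ, PR, PS is zero.
Rows: (-80, -199, 267), (160, -472, -360), (-70, -266, 252).
Expanding along the first row: (-80)(-214704) − (-199)(15120) + (267)(-75600) = 0.
Zero determinant ⇒ coplanar.

Yes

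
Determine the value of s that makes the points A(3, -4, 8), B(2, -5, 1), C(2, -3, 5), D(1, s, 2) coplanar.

-2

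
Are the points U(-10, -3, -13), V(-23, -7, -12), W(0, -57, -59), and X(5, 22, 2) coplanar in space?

Yes

A normal to the plane through U, V, W is n = UV × UW = (238, -588, 742).
The plane has equation n·P = -10262. For X: n·X = -10262.
Equal, so X lies in the plane and all four are coplanar.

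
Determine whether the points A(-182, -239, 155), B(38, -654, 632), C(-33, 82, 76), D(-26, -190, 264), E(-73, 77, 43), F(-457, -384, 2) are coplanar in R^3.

The plane through A, B, C has normal n = AB × AC = (-120332, 88453, 132455) and equation n·P = 21290682.
Checking the remaining points: n·D = 21290682, n·E = 21290682, n·F = 21290682.
All equal 21290682, so all 6 points lie in one plane.

Yes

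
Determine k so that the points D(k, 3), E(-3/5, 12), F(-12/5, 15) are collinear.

24/5

Collinearity: (D − E) must be parallel to (F − E) = (-9/5, 3).
Cross-multiplying the components: (k − (-3/5))·(3) = (-9)·(-9/5).
Solving gives k = 24/5.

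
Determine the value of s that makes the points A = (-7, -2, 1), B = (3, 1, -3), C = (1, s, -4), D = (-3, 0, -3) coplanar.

1

Normal to plane ABD: n = (-4, 24, 8); plane equation n·P = -12.
Requiring n·C = -12: (24)s + (-36) = -12.
So s = 1.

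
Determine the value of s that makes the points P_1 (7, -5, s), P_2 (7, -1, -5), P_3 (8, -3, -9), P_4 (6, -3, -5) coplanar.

-9

The points are coplanar iff P_1P_2 · (P_1P_3 × P_1P_4) = 0.
Expanding, this is linear in s: (4)s + (36) = 0.
So s = -9.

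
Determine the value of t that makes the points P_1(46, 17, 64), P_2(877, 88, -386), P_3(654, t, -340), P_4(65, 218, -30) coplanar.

247

Coplanarity ⇔ det[P_1P_2; P_1P_3; P_1P_4] = 0.
Expanding, this is linear in t: (-69564)t + (17182308) = 0.
So t = 247.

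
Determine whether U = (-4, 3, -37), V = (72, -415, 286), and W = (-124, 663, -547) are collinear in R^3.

Yes

UV = (76, -418, 323), UW = (-120, 660, -510).
UV × UW = (0, 0, 0).
The cross product vanishes, so the three points are collinear.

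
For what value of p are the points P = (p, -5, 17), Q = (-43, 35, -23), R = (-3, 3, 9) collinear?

7

Collinearity requires PQ × PR = 0; each component is linear in p.
The y-component gives (32)p + (-224) = 0, so p = 7.
The remaining components then also vanish.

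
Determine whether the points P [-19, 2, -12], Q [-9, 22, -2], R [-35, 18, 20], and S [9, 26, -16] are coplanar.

Yes

The four points are coplanar iff the 3×3 determinant with rows PQ, PR, PS is zero.
Rows: (10, 20, 10), (-16, 16, 32), (28, 24, -4).
Expanding along the first row: (10)(-832) − (20)(-832) + (10)(-832) = 0.
Zero determinant ⇒ coplanar.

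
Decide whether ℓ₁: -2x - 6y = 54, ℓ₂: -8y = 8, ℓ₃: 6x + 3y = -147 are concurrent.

Yes

Intersecting ℓ₁ and ℓ₂: solving the 2×2 system gives (x, y) = (-24, -1).
Substitute into ℓ₃: (6)(-24) + (3)(-1) = -147.
This equals -147, so (-24, -1) lies on all three lines and they are concurrent.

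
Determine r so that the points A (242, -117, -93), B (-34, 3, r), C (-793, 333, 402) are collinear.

39

Direction AC = (-1035, 450, 495). From the x-coordinate of B, the parameter along the line is τ = (-34 − 242)/(-1035) = 4/15.
Then r = (-93) + 4/15·(495) = 39.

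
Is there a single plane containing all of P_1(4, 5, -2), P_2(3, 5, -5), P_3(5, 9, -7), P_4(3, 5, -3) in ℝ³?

A normal to the plane through P_1, P_2, P_3 is n = P_1P_2 × P_1P_3 = (12, -8, -4).
The plane has equation n·P = 16. For P_4: n·P_4 = 8.
8 ≠ 16, so P_4 is off the plane.

No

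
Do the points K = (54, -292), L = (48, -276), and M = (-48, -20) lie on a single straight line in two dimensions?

Yes

KL = (-6, 16), KM = (-102, 272).
det[KL; KM] = (-6)(272) − (16)(-102) = 0.
The determinant is zero, so the points are collinear.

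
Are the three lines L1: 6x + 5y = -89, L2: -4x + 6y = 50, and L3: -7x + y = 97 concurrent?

Intersecting L1 and L2: solving the 2×2 system gives (x, y) = (-14, -1).
Substitute into L3: (-7)(-14) + (1)(-1) = 97.
This equals 97, so (-14, -1) lies on all three lines and they are concurrent.

Yes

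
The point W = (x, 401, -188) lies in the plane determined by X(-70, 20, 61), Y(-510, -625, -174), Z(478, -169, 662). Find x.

-202

The plane through X, Y, Z has equation −432060x + 135660y + 436620z = 59591220.
Substituting W: (-432060)x + (-27684900) = 59591220, so x = -202.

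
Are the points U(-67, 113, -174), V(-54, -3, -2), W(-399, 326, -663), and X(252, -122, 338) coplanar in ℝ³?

A normal to the plane through U, V, W is n = UV × UW = (20088, -50747, -35743).
The plane has equation n·P = -861025. For X: n·X = -827824.
-827824 ≠ -861025, so X is off the plane.

No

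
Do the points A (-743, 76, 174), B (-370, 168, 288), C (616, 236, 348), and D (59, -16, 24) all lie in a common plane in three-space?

No

With A as base: AB = (373, 92, 114), AC = (1359, 160, 174), AD = (802, -92, -150).
AC × AD = (-7992, 343398, -253348).
AB · (AC × AD) = -270072.
Since -270072 ≠ 0, the four points are not coplanar.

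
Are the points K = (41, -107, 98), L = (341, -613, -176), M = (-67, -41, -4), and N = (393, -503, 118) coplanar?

Yes

With K as base: KL = (300, -506, -274), KM = (-108, 66, -102), KN = (352, -396, 20).
KM × KN = (-39072, -33744, 19536).
KL · (KM × KN) = 0.
The scalar triple product vanishes, so the four points are coplanar.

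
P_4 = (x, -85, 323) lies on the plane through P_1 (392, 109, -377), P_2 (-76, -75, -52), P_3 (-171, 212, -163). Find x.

-846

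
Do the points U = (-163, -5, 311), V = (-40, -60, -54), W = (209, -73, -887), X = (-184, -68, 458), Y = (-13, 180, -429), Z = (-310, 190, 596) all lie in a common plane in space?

No

The plane through U, V, W has normal n = UV × UW = (41070, 11574, 12096) and equation n·P = -2990424.
Checking the remaining points: n·X = -2803944, n·Y = -3639774, n·Z = -3323424.
Since n·X = -2803944 ≠ -2990424, X is off the plane and the points are not all coplanar.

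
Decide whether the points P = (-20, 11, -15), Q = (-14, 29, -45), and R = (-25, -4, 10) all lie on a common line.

Yes

PQ = (6, 18, -30), PR = (-5, -15, 25).
PQ × PR = (0, 0, 0).
The cross product vanishes, so the three points are collinear.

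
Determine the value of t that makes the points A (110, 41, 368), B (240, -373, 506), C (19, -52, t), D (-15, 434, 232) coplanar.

22

Coplanarity ⇔ det[AB; AC; AD] = 0.
Expanding, this is linear in t: (660)t + (-14520) = 0.
So t = 22.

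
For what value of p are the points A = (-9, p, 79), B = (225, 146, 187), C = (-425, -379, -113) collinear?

Direction BC = (-650, -525, -300). From the x-coordinate of A, the parameter along the line is τ = (-9 − 225)/(-650) = 9/25.
Then p = 146 + 9/25·(-525) = -43.

-43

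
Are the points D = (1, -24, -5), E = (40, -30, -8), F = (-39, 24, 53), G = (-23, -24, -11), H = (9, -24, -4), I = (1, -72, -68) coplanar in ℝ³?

The plane through D, E, F has normal n = DE × DF = (-204, -2142, 1632) and equation n·P = 43044.
Checking the remaining points: n·G = 38148, n·H = 43044, n·I = 43044.
Since n·G = 38148 ≠ 43044, G is off the plane and the points are not all coplanar.

No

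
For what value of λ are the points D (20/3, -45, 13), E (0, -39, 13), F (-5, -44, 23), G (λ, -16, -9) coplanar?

Normal to plane DEF: n = (60, 200/3, 190/3); plane equation n·P = -5330/3.
Requiring n·G = -5330/3: (60)λ + (-4910/3) = -5330/3.
So λ = -7/3.

-7/3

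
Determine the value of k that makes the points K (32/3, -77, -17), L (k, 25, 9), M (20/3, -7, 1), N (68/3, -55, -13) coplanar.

Coplanarity ⇔ det[KL; KM; KN] = 0.
Expanding, this is linear in k: (-116)k + (2320/3) = 0.
So k = 20/3.

20/3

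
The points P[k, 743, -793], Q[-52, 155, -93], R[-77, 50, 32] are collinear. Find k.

Direction QR = (-25, -105, 125). From the y-coordinate of P, the parameter along the line is τ = (743 − 155)/(-105) = -28/5.
Then k = (-52) + (-28/5)·(-25) = 88.

88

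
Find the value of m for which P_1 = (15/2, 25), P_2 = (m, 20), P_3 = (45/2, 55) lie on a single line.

5

The three points are collinear iff det[P_1P_2; P_1P_3] = 0.
This determinant is linear in m: (30)m + (-150) = 0, so m = 5.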